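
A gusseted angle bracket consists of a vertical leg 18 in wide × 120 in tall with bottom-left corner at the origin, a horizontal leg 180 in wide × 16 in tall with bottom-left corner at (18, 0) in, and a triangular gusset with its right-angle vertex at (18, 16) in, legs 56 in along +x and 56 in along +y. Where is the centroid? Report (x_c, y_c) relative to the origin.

vertical leg: A = 18 × 120 = 2160.00, centroid at (9.00, 60.00).
horizontal leg: A = 180 × 16 = 2880.00, centroid at (108.00, 8.00).
gusset: A = ½·56·56 = 1568.00, centroid at (36.67, 34.67).
ΣA = 6608.00 in²
ΣAx_c = (2160.00)(9.00) + (2880.00)(108.00) + (1568.00)(36.67) = 387973.33 in³
ΣAy_c = (2160.00)(60.00) + (2880.00)(8.00) + (1568.00)(34.67) = 206997.33 in³
x_c = 387973.33 / 6608.00 = 58.71 in
y_c = 206997.33 / 6608.00 = 31.33 in

x_c = 58.71 in, y_c = 31.33 in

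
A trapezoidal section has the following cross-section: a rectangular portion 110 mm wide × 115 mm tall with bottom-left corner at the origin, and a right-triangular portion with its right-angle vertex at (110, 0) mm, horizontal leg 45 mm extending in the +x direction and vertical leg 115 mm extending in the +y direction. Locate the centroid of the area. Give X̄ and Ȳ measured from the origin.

X̄ = 66.89 mm, Ȳ = 54.25 mm

rectangular portion: A = 110 × 115 = 12650.00, centroid at (55.00, 57.50).
triangular portion: A = ½·45·115 = 2587.50, centroid at (125.00, 38.33).
ΣA = 15237.50 mm², ΣAX̄ = 1019187.50 mm³, ΣAȲ = 826562.50 mm³.
X̄ = 1019187.50/15237.50 = 66.89 mm; Ȳ = 826562.50/15237.50 = 54.25 mm.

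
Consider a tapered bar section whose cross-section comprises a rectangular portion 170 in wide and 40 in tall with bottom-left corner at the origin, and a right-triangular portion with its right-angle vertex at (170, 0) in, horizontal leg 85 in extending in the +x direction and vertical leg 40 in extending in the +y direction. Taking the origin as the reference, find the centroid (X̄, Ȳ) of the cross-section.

rectangular portion: A = 170 × 40 = 6800.00, centroid at (85.00, 20.00).
triangular portion: A = ½·85·40 = 1700.00, centroid at (198.33, 13.33).
ΣA = 8500.00 in²
ΣAX̄ = (6800.00)(85.00) + (1700.00)(198.33) = 915166.67 in³
ΣAȲ = (6800.00)(20.00) + (1700.00)(13.33) = 158666.67 in³
X̄ = 915166.67 / 8500.00 = 107.67 in
Ȳ = 158666.67 / 8500.00 = 18.67 in

X̄ = 107.67 in, Ȳ = 18.67 in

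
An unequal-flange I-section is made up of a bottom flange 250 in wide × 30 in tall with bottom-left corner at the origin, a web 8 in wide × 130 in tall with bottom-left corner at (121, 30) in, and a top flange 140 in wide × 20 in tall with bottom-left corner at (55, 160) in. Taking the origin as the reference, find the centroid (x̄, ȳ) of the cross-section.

bottom flange: A = 250 × 30 = 7500.00, centroid at (125.00, 15.00).
web: A = 8 × 130 = 1040.00, centroid at (125.00, 95.00).
top flange: A = 140 × 20 = 2800.00, centroid at (125.00, 170.00).
ΣA = 11340.00 in²
ΣAx̄ = (7500.00)(125.00) + (1040.00)(125.00) + (2800.00)(125.00) = 1417500.00 in³
ΣAȳ = (7500.00)(15.00) + (1040.00)(95.00) + (2800.00)(170.00) = 687300.00 in³
x̄ = 1417500.00 / 11340.00 = 125.00 in
ȳ = 687300.00 / 11340.00 = 60.61 in

x̄ = 125.00 in, ȳ = 60.61 in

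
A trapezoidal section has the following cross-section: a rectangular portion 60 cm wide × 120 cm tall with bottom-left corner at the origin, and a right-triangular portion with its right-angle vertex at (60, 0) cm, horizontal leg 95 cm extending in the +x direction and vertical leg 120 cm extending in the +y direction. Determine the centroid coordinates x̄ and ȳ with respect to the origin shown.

rectangular portion: A = 60 × 120 = 7200.00, centroid at (30.00, 60.00).
triangular portion: A = ½·95·120 = 5700.00, centroid at (91.67, 40.00).
ΣA = 12900.00 cm², ΣAx̄ = 738500.00 cm³, ΣAȳ = 660000.00 cm³.
x̄ = 738500.00/12900.00 = 57.25 cm; ȳ = 660000.00/12900.00 = 51.16 cm.

x̄ = 57.25 cm, ȳ = 51.16 cm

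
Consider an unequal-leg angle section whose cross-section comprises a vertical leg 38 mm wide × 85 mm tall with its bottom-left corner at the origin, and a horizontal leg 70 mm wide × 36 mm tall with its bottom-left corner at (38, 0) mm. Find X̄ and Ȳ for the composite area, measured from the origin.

vertical leg: A = 38 × 85 = 3230.00, centroid at (19.00, 42.50).
horizontal leg: A = 70 × 36 = 2520.00, centroid at (73.00, 18.00).
ΣA = 5750.00 mm², ΣAX̄ = 245330.00 mm³, ΣAȲ = 182635.00 mm³.
X̄ = 245330.00/5750.00 = 42.67 mm; Ȳ = 182635.00/5750.00 = 31.76 mm.

X̄ = 42.67 mm, Ȳ = 31.76 mm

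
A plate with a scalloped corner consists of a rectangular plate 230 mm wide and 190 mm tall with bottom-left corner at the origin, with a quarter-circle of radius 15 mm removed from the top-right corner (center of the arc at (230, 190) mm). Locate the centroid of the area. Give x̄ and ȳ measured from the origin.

plate: A = 230 × 190 = 43700.00, centroid at (115.00, 95.00).
removed quarter-circle: A = −¼π·15² = -176.71, centroid at (223.63, 183.63).
ΣA = 43523.29 mm²
ΣAx̄ = (43700.00)(115.00) + (-176.71)(223.63) = 4985980.65 mm³
ΣAȳ = (43700.00)(95.00) + (-176.71)(183.63) = 4119049.23 mm³
x̄ = 4985980.65 / 43523.29 = 114.56 mm
ȳ = 4119049.23 / 43523.29 = 94.64 mm

x̄ = 114.56 mm, ȳ = 94.64 mm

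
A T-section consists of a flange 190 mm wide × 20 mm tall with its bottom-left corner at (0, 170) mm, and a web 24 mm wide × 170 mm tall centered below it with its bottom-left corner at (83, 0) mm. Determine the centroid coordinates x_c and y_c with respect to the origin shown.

web: A = 24 × 170 = 4080.00, centroid at (95.00, 85.00).
flange: A = 190 × 20 = 3800.00, centroid at (95.00, 180.00).
ΣA = 7880.00 mm²
ΣAx_c = (4080.00)(95.00) + (3800.00)(95.00) = 748600.00 mm³
ΣAy_c = (4080.00)(85.00) + (3800.00)(180.00) = 1030800.00 mm³
x_c = 748600.00 / 7880.00 = 95.00 mm
y_c = 1030800.00 / 7880.00 = 130.81 mm

x_c = 95.00 mm, y_c = 130.81 mm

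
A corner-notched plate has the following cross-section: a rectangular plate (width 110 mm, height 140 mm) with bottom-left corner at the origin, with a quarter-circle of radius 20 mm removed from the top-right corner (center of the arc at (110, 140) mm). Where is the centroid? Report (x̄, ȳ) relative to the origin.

x̄ = 54.03 mm, ȳ = 68.72 mm

Part | A | x̄ᵢ | ȳᵢ | A·x̄ᵢ | A·ȳᵢ
plate | 15400.00 | 55.00 | 70.00 | 847000.00 | 1078000.00
removed quarter-circle | -314.16 | 101.51 | 131.51 | -31890.85 | -41315.63
Σ | 15085.84 |  |  | 815109.15 | 1036684.37
x̄ = 815109.15 / 15085.84 = 54.03 mm
ȳ = 1036684.37 / 15085.84 = 68.72 mm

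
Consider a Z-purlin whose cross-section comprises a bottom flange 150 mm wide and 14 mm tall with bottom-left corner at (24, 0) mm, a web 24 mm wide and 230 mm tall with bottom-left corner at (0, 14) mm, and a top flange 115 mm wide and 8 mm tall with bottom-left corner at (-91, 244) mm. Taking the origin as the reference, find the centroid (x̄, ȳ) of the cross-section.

x̄ = 28.49 mm, ȳ = 111.82 mm

Part | A | x̄ᵢ | ȳᵢ | A·x̄ᵢ | A·ȳᵢ
bottom flange | 2100.00 | 99.00 | 7.00 | 207900.00 | 14700.00
web | 5520.00 | 12.00 | 129.00 | 66240.00 | 712080.00
top flange | 920.00 | -33.50 | 248.00 | -30820.00 | 228160.00
Σ | 8540.00 |  |  | 243320.00 | 954940.00
x̄ = 243320.00 / 8540.00 = 28.49 mm
ȳ = 954940.00 / 8540.00 = 111.82 mm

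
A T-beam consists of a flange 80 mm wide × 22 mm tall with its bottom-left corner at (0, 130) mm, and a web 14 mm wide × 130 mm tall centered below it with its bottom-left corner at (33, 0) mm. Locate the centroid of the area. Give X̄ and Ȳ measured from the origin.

X̄ = 40.00 mm, Ȳ = 102.36 mm

web: A = 14 × 130 = 1820.00, centroid at (40.00, 65.00).
flange: A = 80 × 22 = 1760.00, centroid at (40.00, 141.00).
ΣA = 3580.00 mm², ΣAX̄ = 143200.00 mm³, ΣAȲ = 366460.00 mm³.
X̄ = 143200.00/3580.00 = 40.00 mm; Ȳ = 366460.00/3580.00 = 102.36 mm.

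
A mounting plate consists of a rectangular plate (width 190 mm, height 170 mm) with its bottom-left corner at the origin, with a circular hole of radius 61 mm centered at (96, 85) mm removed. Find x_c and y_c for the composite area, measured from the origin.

x_c = 94.43 mm, y_c = 85.00 mm

plate: A = 190 × 170 = 32300.00, centroid at (95.00, 85.00).
hole: A = −π·61² = -11689.87, centroid at (96.00, 85.00).
ΣA = 20610.13 mm², ΣAx_c = 1946272.84 mm³, ΣAy_c = 1751861.37 mm³.
x_c = 1946272.84/20610.13 = 94.43 mm; y_c = 1751861.37/20610.13 = 85.00 mm.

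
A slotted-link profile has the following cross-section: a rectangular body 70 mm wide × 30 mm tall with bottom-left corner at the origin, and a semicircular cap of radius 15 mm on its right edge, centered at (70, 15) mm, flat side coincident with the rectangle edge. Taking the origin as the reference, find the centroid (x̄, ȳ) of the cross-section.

Part | A | x̄ᵢ | ȳᵢ | A·x̄ᵢ | A·ȳᵢ
rectangular body | 2100.00 | 35.00 | 15.00 | 73500.00 | 31500.00
semicircular end | 353.43 | 76.37 | 15.00 | 26990.04 | 5301.44
Σ | 2453.43 |  |  | 100490.04 | 36801.44
x̄ = 100490.04 / 2453.43 = 40.96 mm
ȳ = 36801.44 / 2453.43 = 15.00 mm

x̄ = 40.96 mm, ȳ = 15.00 mm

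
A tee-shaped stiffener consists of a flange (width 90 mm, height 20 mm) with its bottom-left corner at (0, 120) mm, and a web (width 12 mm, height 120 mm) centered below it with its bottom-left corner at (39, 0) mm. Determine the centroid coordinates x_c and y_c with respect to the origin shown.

web: A = 12 × 120 = 1440.00, centroid at (45.00, 60.00).
flange: A = 90 × 20 = 1800.00, centroid at (45.00, 130.00).
ΣA = 3240.00 mm²
ΣAx_c = (1440.00)(45.00) + (1800.00)(45.00) = 145800.00 mm³
ΣAy_c = (1440.00)(60.00) + (1800.00)(130.00) = 320400.00 mm³
x_c = 145800.00 / 3240.00 = 45.00 mm
y_c = 320400.00 / 3240.00 = 98.89 mm

x_c = 45.00 mm, y_c = 98.89 mm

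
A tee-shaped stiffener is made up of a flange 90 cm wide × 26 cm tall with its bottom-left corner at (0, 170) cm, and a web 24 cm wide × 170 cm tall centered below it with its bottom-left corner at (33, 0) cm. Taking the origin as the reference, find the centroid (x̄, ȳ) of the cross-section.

web: A = 24 × 170 = 4080.00, centroid at (45.00, 85.00).
flange: A = 90 × 26 = 2340.00, centroid at (45.00, 183.00).
ΣA = 6420.00 cm²
ΣAx̄ = (4080.00)(45.00) + (2340.00)(45.00) = 288900.00 cm³
ΣAȳ = (4080.00)(85.00) + (2340.00)(183.00) = 775020.00 cm³
x̄ = 288900.00 / 6420.00 = 45.00 cm
ȳ = 775020.00 / 6420.00 = 120.72 cm

x̄ = 45.00 cm, ȳ = 120.72 cm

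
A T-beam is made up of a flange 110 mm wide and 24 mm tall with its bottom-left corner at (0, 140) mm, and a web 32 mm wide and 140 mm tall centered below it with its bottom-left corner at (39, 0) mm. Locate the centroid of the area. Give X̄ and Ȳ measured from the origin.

Part | A | x̄ᵢ | ȳᵢ | A·x̄ᵢ | A·ȳᵢ
web | 4480.00 | 55.00 | 70.00 | 246400.00 | 313600.00
flange | 2640.00 | 55.00 | 152.00 | 145200.00 | 401280.00
Σ | 7120.00 |  |  | 391600.00 | 714880.00
X̄ = 391600.00 / 7120.00 = 55.00 mm
Ȳ = 714880.00 / 7120.00 = 100.40 mm

X̄ = 55.00 mm, Ȳ = 100.40 mm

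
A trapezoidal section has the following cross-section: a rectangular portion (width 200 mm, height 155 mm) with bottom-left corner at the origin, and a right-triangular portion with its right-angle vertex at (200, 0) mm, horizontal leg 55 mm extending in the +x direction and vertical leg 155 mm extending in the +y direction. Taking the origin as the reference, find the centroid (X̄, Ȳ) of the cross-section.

Part | A | x̄ᵢ | ȳᵢ | A·x̄ᵢ | A·ȳᵢ
rectangular portion | 31000.00 | 100.00 | 77.50 | 3100000.00 | 2402500.00
triangular portion | 4262.50 | 218.33 | 51.67 | 930645.83 | 220229.17
Σ | 35262.50 |  |  | 4030645.83 | 2622729.17
X̄ = 4030645.83 / 35262.50 = 114.30 mm
Ȳ = 2622729.17 / 35262.50 = 74.38 mm

X̄ = 114.30 mm, Ȳ = 74.38 mm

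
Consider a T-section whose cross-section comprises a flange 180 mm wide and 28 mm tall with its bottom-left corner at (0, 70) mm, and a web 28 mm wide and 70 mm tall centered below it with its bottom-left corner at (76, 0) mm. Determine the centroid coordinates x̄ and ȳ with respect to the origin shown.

web: A = 28 × 70 = 1960.00, centroid at (90.00, 35.00).
flange: A = 180 × 28 = 5040.00, centroid at (90.00, 84.00).
ΣA = 7000.00 mm²
ΣAx̄ = (1960.00)(90.00) + (5040.00)(90.00) = 630000.00 mm³
ΣAȳ = (1960.00)(35.00) + (5040.00)(84.00) = 491960.00 mm³
x̄ = 630000.00 / 7000.00 = 90.00 mm
ȳ = 491960.00 / 7000.00 = 70.28 mm

x̄ = 90.00 mm, ȳ = 70.28 mm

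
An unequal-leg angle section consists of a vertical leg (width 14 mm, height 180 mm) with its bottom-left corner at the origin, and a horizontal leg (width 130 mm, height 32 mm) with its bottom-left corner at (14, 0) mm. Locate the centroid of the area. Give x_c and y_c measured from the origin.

x_c = 51.84 mm, y_c = 43.92 mm

Part | A | x̄ᵢ | ȳᵢ | A·x̄ᵢ | A·ȳᵢ
vertical leg | 2520.00 | 7.00 | 90.00 | 17640.00 | 226800.00
horizontal leg | 4160.00 | 79.00 | 16.00 | 328640.00 | 66560.00
Σ | 6680.00 |  |  | 346280.00 | 293360.00
x_c = 346280.00 / 6680.00 = 51.84 mm
y_c = 293360.00 / 6680.00 = 43.92 mm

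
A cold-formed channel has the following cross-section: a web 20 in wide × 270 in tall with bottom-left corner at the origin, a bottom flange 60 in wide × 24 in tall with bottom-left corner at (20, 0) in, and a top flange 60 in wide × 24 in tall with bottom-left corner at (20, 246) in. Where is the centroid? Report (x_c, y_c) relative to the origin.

x_c = 23.91 in, y_c = 135.00 in

web: A = 20 × 270 = 5400.00, centroid at (10.00, 135.00).
bottom flange: A = 60 × 24 = 1440.00, centroid at (50.00, 12.00).
top flange: A = 60 × 24 = 1440.00, centroid at (50.00, 258.00).
ΣA = 8280.00 in², ΣAx_c = 198000.00 in³, ΣAy_c = 1117800.00 in³.
x_c = 198000.00/8280.00 = 23.91 in; y_c = 1117800.00/8280.00 = 135.00 in.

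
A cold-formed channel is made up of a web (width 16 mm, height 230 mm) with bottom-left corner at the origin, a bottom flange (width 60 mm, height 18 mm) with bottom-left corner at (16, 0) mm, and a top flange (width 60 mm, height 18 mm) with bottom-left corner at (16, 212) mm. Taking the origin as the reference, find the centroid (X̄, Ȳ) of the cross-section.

Part | A | x̄ᵢ | ȳᵢ | A·x̄ᵢ | A·ȳᵢ
web | 3680.00 | 8.00 | 115.00 | 29440.00 | 423200.00
bottom flange | 1080.00 | 46.00 | 9.00 | 49680.00 | 9720.00
top flange | 1080.00 | 46.00 | 221.00 | 49680.00 | 238680.00
Σ | 5840.00 |  |  | 128800.00 | 671600.00
X̄ = 128800.00 / 5840.00 = 22.05 mm
Ȳ = 671600.00 / 5840.00 = 115.00 mm

X̄ = 22.05 mm, Ȳ = 115.00 mm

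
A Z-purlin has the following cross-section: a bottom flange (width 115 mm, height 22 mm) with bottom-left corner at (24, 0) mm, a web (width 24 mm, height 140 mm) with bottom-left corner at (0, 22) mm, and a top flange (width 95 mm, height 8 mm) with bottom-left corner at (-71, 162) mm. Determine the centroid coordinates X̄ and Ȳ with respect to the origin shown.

X̄ = 34.38 mm, Ȳ = 69.64 mm

Part | A | x̄ᵢ | ȳᵢ | A·x̄ᵢ | A·ȳᵢ
bottom flange | 2530.00 | 81.50 | 11.00 | 206195.00 | 27830.00
web | 3360.00 | 12.00 | 92.00 | 40320.00 | 309120.00
top flange | 760.00 | -23.50 | 166.00 | -17860.00 | 126160.00
Σ | 6650.00 |  |  | 228655.00 | 463110.00
X̄ = 228655.00 / 6650.00 = 34.38 mm
Ȳ = 463110.00 / 6650.00 = 69.64 mm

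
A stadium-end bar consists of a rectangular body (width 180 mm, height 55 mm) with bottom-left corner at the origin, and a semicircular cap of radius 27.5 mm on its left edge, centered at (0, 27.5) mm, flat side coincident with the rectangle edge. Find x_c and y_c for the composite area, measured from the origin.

Part | A | x̄ᵢ | ȳᵢ | A·x̄ᵢ | A·ȳᵢ
rectangular body | 9900.00 | 90.00 | 27.50 | 891000.00 | 272250.00
semicircular end | 1187.91 | -11.67 | 27.50 | -13864.58 | 32667.65
Σ | 11087.91 |  |  | 877135.42 | 304917.65
x_c = 877135.42 / 11087.91 = 79.11 mm
y_c = 304917.65 / 11087.91 = 27.50 mm

x_c = 79.11 mm, y_c = 27.50 mm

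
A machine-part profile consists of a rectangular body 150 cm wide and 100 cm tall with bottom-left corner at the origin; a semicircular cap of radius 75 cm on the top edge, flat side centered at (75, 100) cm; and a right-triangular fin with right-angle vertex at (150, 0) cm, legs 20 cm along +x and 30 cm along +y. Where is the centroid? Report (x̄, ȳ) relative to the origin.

x̄ = 76.02 cm, ȳ = 79.46 cm

Part | A | x̄ᵢ | ȳᵢ | A·x̄ᵢ | A·ȳᵢ
rectangular body | 15000.00 | 75.00 | 50.00 | 1125000.00 | 750000.00
semicircular top | 8835.73 | 75.00 | 131.83 | 662679.70 | 1164822.93
triangular fin | 300.00 | 156.67 | 10.00 | 47000.00 | 3000.00
Σ | 24135.73 |  |  | 1834679.70 | 1917822.93
x̄ = 1834679.70 / 24135.73 = 76.02 cm
ȳ = 1917822.93 / 24135.73 = 79.46 cm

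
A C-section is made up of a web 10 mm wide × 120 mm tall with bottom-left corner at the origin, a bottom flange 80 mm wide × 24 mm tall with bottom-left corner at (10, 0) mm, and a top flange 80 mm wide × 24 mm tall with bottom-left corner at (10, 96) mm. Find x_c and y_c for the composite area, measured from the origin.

x_c = 39.29 mm, y_c = 60.00 mm

web: A = 10 × 120 = 1200.00, centroid at (5.00, 60.00).
bottom flange: A = 80 × 24 = 1920.00, centroid at (50.00, 12.00).
top flange: A = 80 × 24 = 1920.00, centroid at (50.00, 108.00).
ΣA = 5040.00 mm², ΣAx_c = 198000.00 mm³, ΣAy_c = 302400.00 mm³.
x_c = 198000.00/5040.00 = 39.29 mm; y_c = 302400.00/5040.00 = 60.00 mm.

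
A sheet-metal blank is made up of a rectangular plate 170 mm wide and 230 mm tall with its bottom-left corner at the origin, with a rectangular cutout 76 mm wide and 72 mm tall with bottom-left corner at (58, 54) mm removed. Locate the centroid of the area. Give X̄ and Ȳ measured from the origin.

plate: A = 170 × 230 = 39100.00, centroid at (85.00, 115.00).
hole: A = −(76 × 72) = -5472.00, centroid at (96.00, 90.00).
ΣA = 33628.00 mm², ΣAX̄ = 2798188.00 mm³, ΣAȲ = 4004020.00 mm³.
X̄ = 2798188.00/33628.00 = 83.21 mm; Ȳ = 4004020.00/33628.00 = 119.07 mm.

X̄ = 83.21 mm, Ȳ = 119.07 mm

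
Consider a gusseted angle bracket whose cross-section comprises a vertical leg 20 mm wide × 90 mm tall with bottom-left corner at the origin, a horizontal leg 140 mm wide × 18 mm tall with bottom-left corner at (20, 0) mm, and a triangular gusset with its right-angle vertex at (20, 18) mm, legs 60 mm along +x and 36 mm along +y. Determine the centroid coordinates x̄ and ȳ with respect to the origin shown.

x̄ = 53.33 mm, ȳ = 25.20 mm

vertical leg: A = 20 × 90 = 1800.00, centroid at (10.00, 45.00).
horizontal leg: A = 140 × 18 = 2520.00, centroid at (90.00, 9.00).
gusset: A = ½·60·36 = 1080.00, centroid at (40.00, 30.00).
ΣA = 5400.00 mm²
ΣAx̄ = (1800.00)(10.00) + (2520.00)(90.00) + (1080.00)(40.00) = 288000.00 mm³
ΣAȳ = (1800.00)(45.00) + (2520.00)(9.00) + (1080.00)(30.00) = 136080.00 mm³
x̄ = 288000.00 / 5400.00 = 53.33 mm
ȳ = 136080.00 / 5400.00 = 25.20 mm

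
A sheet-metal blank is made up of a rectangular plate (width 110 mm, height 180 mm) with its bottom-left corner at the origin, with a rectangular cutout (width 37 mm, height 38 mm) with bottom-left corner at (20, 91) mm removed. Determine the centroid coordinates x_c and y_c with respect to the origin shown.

Part | A | x̄ᵢ | ȳᵢ | A·x̄ᵢ | A·ȳᵢ
plate | 19800.00 | 55.00 | 90.00 | 1089000.00 | 1782000.00
hole | -1406.00 | 38.50 | 110.00 | -54131.00 | -154660.00
Σ | 18394.00 |  |  | 1034869.00 | 1627340.00
x_c = 1034869.00 / 18394.00 = 56.26 mm
y_c = 1627340.00 / 18394.00 = 88.47 mm

x_c = 56.26 mm, y_c = 88.47 mm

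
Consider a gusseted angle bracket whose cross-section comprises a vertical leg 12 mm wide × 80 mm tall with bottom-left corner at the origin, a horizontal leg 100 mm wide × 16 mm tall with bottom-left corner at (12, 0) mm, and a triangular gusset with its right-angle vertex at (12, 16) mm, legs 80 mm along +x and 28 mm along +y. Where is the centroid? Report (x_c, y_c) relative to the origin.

vertical leg: A = 12 × 80 = 960.00, centroid at (6.00, 40.00).
horizontal leg: A = 100 × 16 = 1600.00, centroid at (62.00, 8.00).
gusset: A = ½·80·28 = 1120.00, centroid at (38.67, 25.33).
ΣA = 3680.00 mm²
ΣAx_c = (960.00)(6.00) + (1600.00)(62.00) + (1120.00)(38.67) = 148266.67 mm³
ΣAy_c = (960.00)(40.00) + (1600.00)(8.00) + (1120.00)(25.33) = 79573.33 mm³
x_c = 148266.67 / 3680.00 = 40.29 mm
y_c = 79573.33 / 3680.00 = 21.62 mm

x_c = 40.29 mm, y_c = 21.62 mm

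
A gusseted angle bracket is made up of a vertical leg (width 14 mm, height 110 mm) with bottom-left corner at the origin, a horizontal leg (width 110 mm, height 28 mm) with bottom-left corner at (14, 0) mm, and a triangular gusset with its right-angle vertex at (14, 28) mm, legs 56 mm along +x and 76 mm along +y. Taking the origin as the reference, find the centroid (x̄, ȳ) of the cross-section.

x̄ = 43.39 mm, ȳ = 35.76 mm

vertical leg: A = 14 × 110 = 1540.00, centroid at (7.00, 55.00).
horizontal leg: A = 110 × 28 = 3080.00, centroid at (69.00, 14.00).
gusset: A = ½·56·76 = 2128.00, centroid at (32.67, 53.33).
ΣA = 6748.00 mm²
ΣAx̄ = (1540.00)(7.00) + (3080.00)(69.00) + (2128.00)(32.67) = 292814.67 mm³
ΣAȳ = (1540.00)(55.00) + (3080.00)(14.00) + (2128.00)(53.33) = 241313.33 mm³
x̄ = 292814.67 / 6748.00 = 43.39 mm
ȳ = 241313.33 / 6748.00 = 35.76 mm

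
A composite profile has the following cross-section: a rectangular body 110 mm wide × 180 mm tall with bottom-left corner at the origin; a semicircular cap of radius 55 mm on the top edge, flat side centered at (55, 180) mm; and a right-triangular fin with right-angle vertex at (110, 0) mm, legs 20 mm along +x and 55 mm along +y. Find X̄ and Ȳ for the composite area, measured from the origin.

X̄ = 56.35 mm, Ȳ = 109.89 mm

Part | A | x̄ᵢ | ȳᵢ | A·x̄ᵢ | A·ȳᵢ
rectangular body | 19800.00 | 55.00 | 90.00 | 1089000.00 | 1782000.00
semicircular top | 4751.66 | 55.00 | 203.34 | 261341.24 | 966215.27
triangular fin | 550.00 | 116.67 | 18.33 | 64166.67 | 10083.33
Σ | 25101.66 |  |  | 1414507.91 | 2758298.60
X̄ = 1414507.91 / 25101.66 = 56.35 mm
Ȳ = 2758298.60 / 25101.66 = 109.89 mm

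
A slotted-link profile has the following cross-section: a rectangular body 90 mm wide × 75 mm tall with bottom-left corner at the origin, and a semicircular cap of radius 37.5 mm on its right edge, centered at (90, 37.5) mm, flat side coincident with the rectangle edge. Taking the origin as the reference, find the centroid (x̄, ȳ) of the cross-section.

rectangular body: A = 90 × 75 = 6750.00, centroid at (45.00, 37.50).
semicircular end: A = ½π·37.5² = 2208.93, centroid at (105.92, 37.50).
ΣA = 8958.93 mm²
ΣAx̄ = (6750.00)(45.00) + (2208.93)(105.92) = 537710.16 mm³
ΣAȳ = (6750.00)(37.50) + (2208.93)(37.50) = 335959.96 mm³
x̄ = 537710.16 / 8958.93 = 60.02 mm
ȳ = 335959.96 / 8958.93 = 37.50 mm

x̄ = 60.02 mm, ȳ = 37.50 mm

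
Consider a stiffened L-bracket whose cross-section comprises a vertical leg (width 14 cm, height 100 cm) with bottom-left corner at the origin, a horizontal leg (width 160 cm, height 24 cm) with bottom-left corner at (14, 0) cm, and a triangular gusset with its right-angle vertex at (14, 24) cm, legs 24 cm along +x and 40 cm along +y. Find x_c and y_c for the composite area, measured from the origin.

vertical leg: A = 14 × 100 = 1400.00, centroid at (7.00, 50.00).
horizontal leg: A = 160 × 24 = 3840.00, centroid at (94.00, 12.00).
gusset: A = ½·24·40 = 480.00, centroid at (22.00, 37.33).
ΣA = 5720.00 cm²
ΣAx_c = (1400.00)(7.00) + (3840.00)(94.00) + (480.00)(22.00) = 381320.00 cm³
ΣAy_c = (1400.00)(50.00) + (3840.00)(12.00) + (480.00)(37.33) = 134000.00 cm³
x_c = 381320.00 / 5720.00 = 66.66 cm
y_c = 134000.00 / 5720.00 = 23.43 cm

x_c = 66.66 cm, y_c = 23.43 cm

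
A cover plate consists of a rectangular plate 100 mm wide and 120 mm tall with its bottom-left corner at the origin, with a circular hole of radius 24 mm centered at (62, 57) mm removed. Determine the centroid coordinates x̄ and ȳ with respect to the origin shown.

x̄ = 47.87 mm, ȳ = 60.53 mm

Part | A | x̄ᵢ | ȳᵢ | A·x̄ᵢ | A·ȳᵢ
plate | 12000.00 | 50.00 | 60.00 | 600000.00 | 720000.00
hole | -1809.56 | 62.00 | 57.00 | -112192.56 | -103144.77
Σ | 10190.44 |  |  | 487807.44 | 616855.23
x̄ = 487807.44 / 10190.44 = 47.87 mm
ȳ = 616855.23 / 10190.44 = 60.53 mm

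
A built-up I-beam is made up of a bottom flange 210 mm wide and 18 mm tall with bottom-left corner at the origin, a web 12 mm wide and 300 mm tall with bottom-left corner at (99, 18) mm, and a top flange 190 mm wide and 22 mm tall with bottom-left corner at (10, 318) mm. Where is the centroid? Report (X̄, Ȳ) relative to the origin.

bottom flange: A = 210 × 18 = 3780.00, centroid at (105.00, 9.00).
web: A = 12 × 300 = 3600.00, centroid at (105.00, 168.00).
top flange: A = 190 × 22 = 4180.00, centroid at (105.00, 329.00).
ΣA = 11560.00 mm²
ΣAX̄ = (3780.00)(105.00) + (3600.00)(105.00) + (4180.00)(105.00) = 1213800.00 mm³
ΣAȲ = (3780.00)(9.00) + (3600.00)(168.00) + (4180.00)(329.00) = 2014040.00 mm³
X̄ = 1213800.00 / 11560.00 = 105.00 mm
Ȳ = 2014040.00 / 11560.00 = 174.22 mm

X̄ = 105.00 mm, Ȳ = 174.22 mm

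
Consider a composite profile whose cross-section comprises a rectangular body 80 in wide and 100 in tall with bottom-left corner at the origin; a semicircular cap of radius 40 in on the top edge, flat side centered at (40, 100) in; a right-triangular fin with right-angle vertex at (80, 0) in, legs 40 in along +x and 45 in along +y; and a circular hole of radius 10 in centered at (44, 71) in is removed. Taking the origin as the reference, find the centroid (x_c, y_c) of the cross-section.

x_c = 44.21 in, y_c = 61.73 in

rectangular body: A = 80 × 100 = 8000.00, centroid at (40.00, 50.00).
semicircular top: A = ½π·40² = 2513.27, centroid at (40.00, 116.98).
triangular fin: A = ½·40·45 = 900.00, centroid at (93.33, 15.00).
hole: A = −π·10² = -314.16, centroid at (44.00, 71.00).
ΣA = 11099.11 in²
ΣAx_c = (8000.00)(40.00) + (2513.27)(40.00) + (900.00)(93.33) + (-314.16)(44.00) = 490707.96 in³
ΣAy_c = (8000.00)(50.00) + (2513.27)(116.98) + (900.00)(15.00) + (-314.16)(71.00) = 685188.77 in³
x_c = 490707.96 / 11099.11 = 44.21 in
y_c = 685188.77 / 11099.11 = 61.73 in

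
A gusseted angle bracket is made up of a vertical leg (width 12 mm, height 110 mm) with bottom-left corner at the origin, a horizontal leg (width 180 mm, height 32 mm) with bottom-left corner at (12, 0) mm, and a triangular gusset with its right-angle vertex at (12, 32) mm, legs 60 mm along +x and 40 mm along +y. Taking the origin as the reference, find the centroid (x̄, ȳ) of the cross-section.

vertical leg: A = 12 × 110 = 1320.00, centroid at (6.00, 55.00).
horizontal leg: A = 180 × 32 = 5760.00, centroid at (102.00, 16.00).
gusset: A = ½·60·40 = 1200.00, centroid at (32.00, 45.33).
ΣA = 8280.00 mm², ΣAx̄ = 633840.00 mm³, ΣAȳ = 219160.00 mm³.
x̄ = 633840.00/8280.00 = 76.55 mm; ȳ = 219160.00/8280.00 = 26.47 mm.

x̄ = 76.55 mm, ȳ = 26.47 mm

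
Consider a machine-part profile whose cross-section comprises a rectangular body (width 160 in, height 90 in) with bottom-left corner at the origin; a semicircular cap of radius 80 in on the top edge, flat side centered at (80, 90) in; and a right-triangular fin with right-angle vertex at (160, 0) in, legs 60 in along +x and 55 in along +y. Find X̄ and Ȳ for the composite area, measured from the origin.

X̄ = 86.32 in, Ȳ = 73.72 in

rectangular body: A = 160 × 90 = 14400.00, centroid at (80.00, 45.00).
semicircular top: A = ½π·80² = 10053.10, centroid at (80.00, 123.95).
triangular fin: A = ½·60·55 = 1650.00, centroid at (180.00, 18.33).
ΣA = 26103.10 in², ΣAX̄ = 2253247.72 in³, ΣAȲ = 1924362.02 in³.
X̄ = 2253247.72/26103.10 = 86.32 in; Ȳ = 1924362.02/26103.10 = 73.72 in.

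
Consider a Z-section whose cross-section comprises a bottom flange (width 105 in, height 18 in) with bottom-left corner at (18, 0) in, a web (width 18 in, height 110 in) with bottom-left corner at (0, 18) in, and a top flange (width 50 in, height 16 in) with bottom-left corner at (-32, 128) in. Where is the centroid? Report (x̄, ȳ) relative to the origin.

x̄ = 31.15 in, ȳ = 57.89 in

bottom flange: A = 105 × 18 = 1890.00, centroid at (70.50, 9.00).
web: A = 18 × 110 = 1980.00, centroid at (9.00, 73.00).
top flange: A = 50 × 16 = 800.00, centroid at (-7.00, 136.00).
ΣA = 4670.00 in², ΣAx̄ = 145465.00 in³, ΣAȳ = 270350.00 in³.
x̄ = 145465.00/4670.00 = 31.15 in; ȳ = 270350.00/4670.00 = 57.89 in.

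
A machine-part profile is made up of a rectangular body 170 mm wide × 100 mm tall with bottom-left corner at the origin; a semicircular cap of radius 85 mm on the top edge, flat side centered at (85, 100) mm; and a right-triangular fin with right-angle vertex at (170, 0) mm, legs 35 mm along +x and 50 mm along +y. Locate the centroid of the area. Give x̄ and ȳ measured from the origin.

x̄ = 87.89 mm, ȳ = 82.43 mm

rectangular body: A = 170 × 100 = 17000.00, centroid at (85.00, 50.00).
semicircular top: A = ½π·85² = 11349.00, centroid at (85.00, 136.08).
triangular fin: A = ½·35·50 = 875.00, centroid at (181.67, 16.67).
ΣA = 29224.00 mm²
ΣAx̄ = (17000.00)(85.00) + (11349.00)(85.00) + (875.00)(181.67) = 2568623.63 mm³
ΣAȳ = (17000.00)(50.00) + (11349.00)(136.08) + (875.00)(16.67) = 2408900.35 mm³
x̄ = 2568623.63 / 29224.00 = 87.89 mm
ȳ = 2408900.35 / 29224.00 = 82.43 mm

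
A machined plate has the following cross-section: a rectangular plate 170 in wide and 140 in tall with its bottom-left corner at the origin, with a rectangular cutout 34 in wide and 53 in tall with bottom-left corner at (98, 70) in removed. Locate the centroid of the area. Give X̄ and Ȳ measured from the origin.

X̄ = 82.54 in, Ȳ = 67.83 in

plate: A = 170 × 140 = 23800.00, centroid at (85.00, 70.00).
hole: A = −(34 × 53) = -1802.00, centroid at (115.00, 96.50).
ΣA = 21998.00 in², ΣAX̄ = 1815770.00 in³, ΣAȲ = 1492107.00 in³.
X̄ = 1815770.00/21998.00 = 82.54 in; Ȳ = 1492107.00/21998.00 = 67.83 in.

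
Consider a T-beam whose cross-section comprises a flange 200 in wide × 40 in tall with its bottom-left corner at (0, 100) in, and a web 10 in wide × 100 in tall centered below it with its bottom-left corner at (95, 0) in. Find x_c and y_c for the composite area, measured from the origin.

x_c = 100.00 in, y_c = 112.22 in

web: A = 10 × 100 = 1000.00, centroid at (100.00, 50.00).
flange: A = 200 × 40 = 8000.00, centroid at (100.00, 120.00).
ΣA = 9000.00 in², ΣAx_c = 900000.00 in³, ΣAy_c = 1010000.00 in³.
x_c = 900000.00/9000.00 = 100.00 in; y_c = 1010000.00/9000.00 = 112.22 in.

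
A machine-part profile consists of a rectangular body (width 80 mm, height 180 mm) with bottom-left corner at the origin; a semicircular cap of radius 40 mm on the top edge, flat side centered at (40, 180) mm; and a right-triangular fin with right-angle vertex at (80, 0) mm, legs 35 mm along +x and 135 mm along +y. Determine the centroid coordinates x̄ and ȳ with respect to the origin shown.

x̄ = 46.33 mm, ȳ = 98.43 mm

rectangular body: A = 80 × 180 = 14400.00, centroid at (40.00, 90.00).
semicircular top: A = ½π·40² = 2513.27, centroid at (40.00, 196.98).
triangular fin: A = ½·35·135 = 2362.50, centroid at (91.67, 45.00).
ΣA = 19275.77 mm², ΣAx̄ = 893093.46 mm³, ΣAȳ = 1897368.51 mm³.
x̄ = 893093.46/19275.77 = 46.33 mm; ȳ = 1897368.51/19275.77 = 98.43 mm.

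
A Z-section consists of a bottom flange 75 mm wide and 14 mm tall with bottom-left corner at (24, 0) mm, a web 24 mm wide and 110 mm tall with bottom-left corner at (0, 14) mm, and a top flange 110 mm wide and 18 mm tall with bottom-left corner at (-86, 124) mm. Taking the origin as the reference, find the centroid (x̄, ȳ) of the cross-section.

x̄ = 6.15 mm, ȳ = 79.87 mm

Part | A | x̄ᵢ | ȳᵢ | A·x̄ᵢ | A·ȳᵢ
bottom flange | 1050.00 | 61.50 | 7.00 | 64575.00 | 7350.00
web | 2640.00 | 12.00 | 69.00 | 31680.00 | 182160.00
top flange | 1980.00 | -31.00 | 133.00 | -61380.00 | 263340.00
Σ | 5670.00 |  |  | 34875.00 | 452850.00
x̄ = 34875.00 / 5670.00 = 6.15 mm
ȳ = 452850.00 / 5670.00 = 79.87 mm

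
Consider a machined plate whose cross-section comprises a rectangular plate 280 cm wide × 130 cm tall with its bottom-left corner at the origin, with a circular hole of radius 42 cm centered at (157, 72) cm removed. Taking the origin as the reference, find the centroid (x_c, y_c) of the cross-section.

x_c = 136.95 cm, y_c = 63.74 cm

plate: A = 280 × 130 = 36400.00, centroid at (140.00, 65.00).
hole: A = −π·42² = -5541.77, centroid at (157.00, 72.00).
ΣA = 30858.23 cm²
ΣAx_c = (36400.00)(140.00) + (-5541.77)(157.00) = 4225942.20 cm³
ΣAy_c = (36400.00)(65.00) + (-5541.77)(72.00) = 1966992.60 cm³
x_c = 4225942.20 / 30858.23 = 136.95 cm
y_c = 1966992.60 / 30858.23 = 63.74 cm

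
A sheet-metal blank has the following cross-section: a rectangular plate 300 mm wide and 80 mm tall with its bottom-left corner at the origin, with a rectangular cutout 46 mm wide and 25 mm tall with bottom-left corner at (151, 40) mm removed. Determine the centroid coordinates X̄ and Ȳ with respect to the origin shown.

plate: A = 300 × 80 = 24000.00, centroid at (150.00, 40.00).
hole: A = −(46 × 25) = -1150.00, centroid at (174.00, 52.50).
ΣA = 22850.00 mm², ΣAX̄ = 3399900.00 mm³, ΣAȲ = 899625.00 mm³.
X̄ = 3399900.00/22850.00 = 148.79 mm; Ȳ = 899625.00/22850.00 = 39.37 mm.

X̄ = 148.79 mm, Ȳ = 39.37 mm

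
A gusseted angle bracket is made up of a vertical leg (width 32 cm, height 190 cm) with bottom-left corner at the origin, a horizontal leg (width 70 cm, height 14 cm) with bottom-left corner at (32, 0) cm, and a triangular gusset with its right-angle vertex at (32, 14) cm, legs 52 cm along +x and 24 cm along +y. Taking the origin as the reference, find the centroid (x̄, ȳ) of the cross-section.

x̄ = 25.21 cm, ȳ = 77.85 cm

vertical leg: A = 32 × 190 = 6080.00, centroid at (16.00, 95.00).
horizontal leg: A = 70 × 14 = 980.00, centroid at (67.00, 7.00).
gusset: A = ½·52·24 = 624.00, centroid at (49.33, 22.00).
ΣA = 7684.00 cm², ΣAx̄ = 193724.00 cm³, ΣAȳ = 598188.00 cm³.
x̄ = 193724.00/7684.00 = 25.21 cm; ȳ = 598188.00/7684.00 = 77.85 cm.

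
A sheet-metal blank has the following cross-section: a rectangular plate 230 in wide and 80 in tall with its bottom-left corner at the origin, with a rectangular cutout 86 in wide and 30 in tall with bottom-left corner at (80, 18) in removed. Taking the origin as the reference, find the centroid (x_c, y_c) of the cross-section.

plate: A = 230 × 80 = 18400.00, centroid at (115.00, 40.00).
hole: A = −(86 × 30) = -2580.00, centroid at (123.00, 33.00).
ΣA = 15820.00 in², ΣAx_c = 1798660.00 in³, ΣAy_c = 650860.00 in³.
x_c = 1798660.00/15820.00 = 113.70 in; y_c = 650860.00/15820.00 = 41.14 in.

x_c = 113.70 in, y_c = 41.14 in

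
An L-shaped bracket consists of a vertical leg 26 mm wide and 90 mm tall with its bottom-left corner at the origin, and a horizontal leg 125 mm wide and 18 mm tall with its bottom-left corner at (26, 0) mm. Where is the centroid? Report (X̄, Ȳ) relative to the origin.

X̄ = 50.01 mm, Ȳ = 27.35 mm

vertical leg: A = 26 × 90 = 2340.00, centroid at (13.00, 45.00).
horizontal leg: A = 125 × 18 = 2250.00, centroid at (88.50, 9.00).
ΣA = 4590.00 mm², ΣAX̄ = 229545.00 mm³, ΣAȲ = 125550.00 mm³.
X̄ = 229545.00/4590.00 = 50.01 mm; Ȳ = 125550.00/4590.00 = 27.35 mm.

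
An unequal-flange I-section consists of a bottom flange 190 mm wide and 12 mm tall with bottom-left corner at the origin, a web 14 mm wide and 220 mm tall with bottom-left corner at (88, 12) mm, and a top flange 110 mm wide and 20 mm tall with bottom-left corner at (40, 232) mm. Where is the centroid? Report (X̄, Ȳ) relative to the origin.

X̄ = 95.00 mm, Ȳ = 121.94 mm

Part | A | x̄ᵢ | ȳᵢ | A·x̄ᵢ | A·ȳᵢ
bottom flange | 2280.00 | 95.00 | 6.00 | 216600.00 | 13680.00
web | 3080.00 | 95.00 | 122.00 | 292600.00 | 375760.00
top flange | 2200.00 | 95.00 | 242.00 | 209000.00 | 532400.00
Σ | 7560.00 |  |  | 718200.00 | 921840.00
X̄ = 718200.00 / 7560.00 = 95.00 mm
Ȳ = 921840.00 / 7560.00 = 121.94 mm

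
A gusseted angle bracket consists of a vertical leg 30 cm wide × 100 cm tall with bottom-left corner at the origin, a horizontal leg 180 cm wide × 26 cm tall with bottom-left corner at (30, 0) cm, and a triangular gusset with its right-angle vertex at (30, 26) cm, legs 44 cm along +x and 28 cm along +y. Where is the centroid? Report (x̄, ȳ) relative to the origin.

vertical leg: A = 30 × 100 = 3000.00, centroid at (15.00, 50.00).
horizontal leg: A = 180 × 26 = 4680.00, centroid at (120.00, 13.00).
gusset: A = ½·44·28 = 616.00, centroid at (44.67, 35.33).
ΣA = 8296.00 cm², ΣAx̄ = 634114.67 cm³, ΣAȳ = 232605.33 cm³.
x̄ = 634114.67/8296.00 = 76.44 cm; ȳ = 232605.33/8296.00 = 28.04 cm.

x̄ = 76.44 cm, ȳ = 28.04 cm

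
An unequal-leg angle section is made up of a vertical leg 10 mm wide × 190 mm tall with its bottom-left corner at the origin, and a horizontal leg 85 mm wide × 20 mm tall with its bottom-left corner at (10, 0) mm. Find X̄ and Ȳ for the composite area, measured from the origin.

X̄ = 27.43 mm, Ȳ = 54.86 mm

vertical leg: A = 10 × 190 = 1900.00, centroid at (5.00, 95.00).
horizontal leg: A = 85 × 20 = 1700.00, centroid at (52.50, 10.00).
ΣA = 3600.00 mm², ΣAX̄ = 98750.00 mm³, ΣAȲ = 197500.00 mm³.
X̄ = 98750.00/3600.00 = 27.43 mm; Ȳ = 197500.00/3600.00 = 54.86 mm.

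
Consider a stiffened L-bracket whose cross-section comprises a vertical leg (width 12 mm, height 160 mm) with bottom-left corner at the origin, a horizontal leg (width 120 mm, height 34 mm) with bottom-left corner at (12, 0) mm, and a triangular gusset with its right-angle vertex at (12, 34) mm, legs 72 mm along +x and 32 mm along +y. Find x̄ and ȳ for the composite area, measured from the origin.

x̄ = 48.48 mm, ȳ = 38.37 mm

Part | A | x̄ᵢ | ȳᵢ | A·x̄ᵢ | A·ȳᵢ
vertical leg | 1920.00 | 6.00 | 80.00 | 11520.00 | 153600.00
horizontal leg | 4080.00 | 72.00 | 17.00 | 293760.00 | 69360.00
gusset | 1152.00 | 36.00 | 44.67 | 41472.00 | 51456.00
Σ | 7152.00 |  |  | 346752.00 | 274416.00
x̄ = 346752.00 / 7152.00 = 48.48 mm
ȳ = 274416.00 / 7152.00 = 38.37 mm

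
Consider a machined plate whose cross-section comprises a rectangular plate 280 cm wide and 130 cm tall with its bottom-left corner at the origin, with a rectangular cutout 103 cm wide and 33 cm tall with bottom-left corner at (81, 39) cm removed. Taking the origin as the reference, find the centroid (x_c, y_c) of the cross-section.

x_c = 140.77 cm, y_c = 65.98 cm

plate: A = 280 × 130 = 36400.00, centroid at (140.00, 65.00).
hole: A = −(103 × 33) = -3399.00, centroid at (132.50, 55.50).
ΣA = 33001.00 cm², ΣAx_c = 4645632.50 cm³, ΣAy_c = 2177355.50 cm³.
x_c = 4645632.50/33001.00 = 140.77 cm; y_c = 2177355.50/33001.00 = 65.98 cm.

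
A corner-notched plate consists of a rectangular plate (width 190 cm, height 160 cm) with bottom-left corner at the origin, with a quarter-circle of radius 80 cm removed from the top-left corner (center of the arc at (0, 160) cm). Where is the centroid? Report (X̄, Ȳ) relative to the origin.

X̄ = 107.09 cm, Ȳ = 70.88 cm

plate: A = 190 × 160 = 30400.00, centroid at (95.00, 80.00).
removed quarter-circle: A = −¼π·80² = -5026.55, centroid at (33.95, 126.05).
ΣA = 25373.45 cm², ΣAX̄ = 2717333.33 cm³, ΣAȲ = 1798418.95 cm³.
X̄ = 2717333.33/25373.45 = 107.09 cm; Ȳ = 1798418.95/25373.45 = 70.88 cm.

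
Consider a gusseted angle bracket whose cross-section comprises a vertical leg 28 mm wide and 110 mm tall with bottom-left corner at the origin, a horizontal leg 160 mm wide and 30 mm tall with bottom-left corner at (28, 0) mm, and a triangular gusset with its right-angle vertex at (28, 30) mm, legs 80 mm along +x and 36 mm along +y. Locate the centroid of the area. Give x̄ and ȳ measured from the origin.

vertical leg: A = 28 × 110 = 3080.00, centroid at (14.00, 55.00).
horizontal leg: A = 160 × 30 = 4800.00, centroid at (108.00, 15.00).
gusset: A = ½·80·36 = 1440.00, centroid at (54.67, 42.00).
ΣA = 9320.00 mm², ΣAx̄ = 640240.00 mm³, ΣAȳ = 301880.00 mm³.
x̄ = 640240.00/9320.00 = 68.70 mm; ȳ = 301880.00/9320.00 = 32.39 mm.

x̄ = 68.70 mm, ȳ = 32.39 mm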